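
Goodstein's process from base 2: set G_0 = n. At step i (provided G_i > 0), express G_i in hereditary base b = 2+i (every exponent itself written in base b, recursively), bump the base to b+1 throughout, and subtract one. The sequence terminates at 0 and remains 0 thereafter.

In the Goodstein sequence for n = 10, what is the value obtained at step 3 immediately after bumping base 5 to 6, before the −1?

279936

[0] 10 ≡ 2^(2 + 1) + 2 (base 2). Lift 3: 84. −1: 83.
[1] 83 ≡ 3^(3 + 1) + 2 (base 3). Lift 4: 1026. −1: 1025.
[2] 1025 ≡ 4^(4 + 1) + 1 (base 4). Lift 5: 15626. −1: 15625.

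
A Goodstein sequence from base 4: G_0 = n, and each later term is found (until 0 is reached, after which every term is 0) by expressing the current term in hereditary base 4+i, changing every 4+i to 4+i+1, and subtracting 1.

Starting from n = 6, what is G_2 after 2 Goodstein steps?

step 0: 6 = 4 + 2; sub 5 for 4: 5 + 2; = 7; G_1 = 7−1 = 6
step 1: 6 = 5 + 1; sub 6 for 5: 6 + 1; = 7; G_2 = 7−1 = 6

6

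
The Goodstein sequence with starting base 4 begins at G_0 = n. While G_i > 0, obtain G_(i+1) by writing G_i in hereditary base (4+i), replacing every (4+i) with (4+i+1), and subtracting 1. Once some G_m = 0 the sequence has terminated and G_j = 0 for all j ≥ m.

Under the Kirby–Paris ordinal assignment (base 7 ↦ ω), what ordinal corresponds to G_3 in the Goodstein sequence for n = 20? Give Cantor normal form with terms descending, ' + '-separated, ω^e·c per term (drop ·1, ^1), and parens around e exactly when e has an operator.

step 0: 20 = 4^2 + 4; sub 5 for 4: 5^2 + 5; = 30; G_1 = 30−1 = 29
step 1: 29 = 5^2 + 4; sub 6 for 5: 6^2 + 4; = 40; G_2 = 40−1 = 39
step 2: 39 = 6^2 + 3; sub 7 for 6: 7^2 + 3; = 52; G_3 = 52−1 = 51
step 3: 51 = 7^2 + 2; sub 8 for 7: 8^2 + 2; = 66; G_4 = 66−1 = 65

ω^2 + 2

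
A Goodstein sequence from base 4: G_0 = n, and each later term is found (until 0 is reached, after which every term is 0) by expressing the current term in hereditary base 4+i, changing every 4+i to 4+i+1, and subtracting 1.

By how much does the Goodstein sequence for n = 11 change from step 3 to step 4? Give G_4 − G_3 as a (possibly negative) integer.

1

(0) 11|_4 = 2·4 + 3 ↦ 2·5 + 3|_5 = 13 ⇒ 12
(1) 12|_5 = 2·5 + 2 ↦ 2·6 + 2|_6 = 14 ⇒ 13
(2) 13|_6 = 2·6 + 1 ↦ 2·7 + 1|_7 = 15 ⇒ 14
(3) 14|_7 = 2·7 ↦ 2·8|_8 = 16 ⇒ 15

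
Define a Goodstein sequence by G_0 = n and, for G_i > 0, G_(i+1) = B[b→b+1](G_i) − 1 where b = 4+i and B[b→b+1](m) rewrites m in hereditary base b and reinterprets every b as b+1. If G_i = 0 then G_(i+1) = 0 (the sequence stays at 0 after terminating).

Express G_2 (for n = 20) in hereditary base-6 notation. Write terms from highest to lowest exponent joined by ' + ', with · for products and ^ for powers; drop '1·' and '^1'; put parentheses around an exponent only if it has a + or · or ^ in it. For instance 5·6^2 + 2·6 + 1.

6^2 + 3

step 0: 20 = 4^2 + 4; sub 5 for 4: 5^2 + 5; = 30; G_1 = 30−1 = 29
step 1: 29 = 5^2 + 4; sub 6 for 5: 6^2 + 4; = 40; G_2 = 40−1 = 39
step 2: 39 = 6^2 + 3; sub 7 for 6: 7^2 + 3; = 52; G_3 = 52−1 = 51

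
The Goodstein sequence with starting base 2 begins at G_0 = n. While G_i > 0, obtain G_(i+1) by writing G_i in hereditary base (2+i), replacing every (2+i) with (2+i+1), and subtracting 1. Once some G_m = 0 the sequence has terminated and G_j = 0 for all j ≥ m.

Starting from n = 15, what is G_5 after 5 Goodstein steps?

G_0 = 15. HB_2(15) = 2^(2 + 1) + 2^2 + 2 + 1. Bump = 112. G_1 = 111.
G_1 = 111. HB_3(111) = 3^(3 + 1) + 3^3 + 3. Bump = 1284. G_2 = 1283.
G_2 = 1283. HB_4(1283) = 4^(4 + 1) + 4^4 + 3. Bump = 18753. G_3 = 18752.
G_3 = 18752. HB_5(18752) = 5^(5 + 1) + 5^5 + 2. Bump = 326594. G_4 = 326593.
G_4 = 326593. HB_6(326593) = 6^(6 + 1) + 6^6 + 1. Bump = 6588345. G_5 = 6588344.
G_5 = 6588344. HB_7(6588344) = 7^(7 + 1) + 7^7. Bump = 150994944. G_6 = 150994943.

6588344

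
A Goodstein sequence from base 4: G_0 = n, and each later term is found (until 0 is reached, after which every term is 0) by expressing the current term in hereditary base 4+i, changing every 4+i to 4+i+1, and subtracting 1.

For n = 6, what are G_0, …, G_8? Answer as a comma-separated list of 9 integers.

i=0: 6 = 4 + 2 (b=4); 4→5: 5 + 2 = 7; 7−1 = 6
i=1: 6 = 5 + 1 (b=5); 5→6: 6 + 1 = 7; 7−1 = 6
i=2: 6 = 6 (b=6); 6→7: 7 = 7; 7−1 = 6
i=3: 6 = 6 (b=7); 7→8: 6 = 6; 6−1 = 5
i=4: 5 = 5 (b=8); 8→9: 5 = 5; 5−1 = 4
i=5: 4 = 4 (b=9); 9→10: 4 = 4; 4−1 = 3
i=6: 3 = 3 (b=10); 10→11: 3 = 3; 3−1 = 2
i=7: 2 = 2 (b=11); 11→12: 2 = 2; 2−1 = 1

6, 6, 6, 6, 5, 4, 3, 2, 1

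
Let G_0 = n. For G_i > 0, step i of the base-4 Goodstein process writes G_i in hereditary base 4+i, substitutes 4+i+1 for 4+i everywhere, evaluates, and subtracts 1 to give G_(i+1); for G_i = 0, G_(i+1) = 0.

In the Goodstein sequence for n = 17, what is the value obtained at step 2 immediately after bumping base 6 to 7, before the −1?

40

i=0: 17 = 4^2 + 1 (b=4); 4→5: 5^2 + 1 = 26; 26−1 = 25
i=1: 25 = 5^2 (b=5); 5→6: 6^2 = 36; 36−1 = 35
i=2: 35 = 5·6 + 5 (b=6); 6→7: 5·7 + 5 = 40; 40−1 = 39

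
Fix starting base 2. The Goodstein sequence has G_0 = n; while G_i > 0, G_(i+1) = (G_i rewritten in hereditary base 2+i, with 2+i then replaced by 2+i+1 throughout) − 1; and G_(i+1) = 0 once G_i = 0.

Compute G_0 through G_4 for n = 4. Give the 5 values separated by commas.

base 2: 4 = 2^2; at 3: 3^3 = 27; next = 26
base 3: 26 = 2·3^2 + 2·3 + 2; at 4: 2·4^2 + 2·4 + 2 = 42; next = 41
base 4: 41 = 2·4^2 + 2·4 + 1; at 5: 2·5^2 + 2·5 + 1 = 61; next = 60
base 5: 60 = 2·5^2 + 2·5; at 6: 2·6^2 + 2·6 = 84; next = 83

4, 26, 41, 60, 83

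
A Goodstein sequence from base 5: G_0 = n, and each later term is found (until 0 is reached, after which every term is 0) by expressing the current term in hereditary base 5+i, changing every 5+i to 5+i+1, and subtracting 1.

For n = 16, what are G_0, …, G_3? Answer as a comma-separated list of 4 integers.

16, 18, 20, 21

G_0=16  [base 5] 3·5 + 1  →[5↦6]→  3·6 + 1 = 19  −1 ⇒ G_1=18
G_1=18  [base 6] 3·6  →[6↦7]→  3·7 = 21  −1 ⇒ G_2=20
G_2=20  [base 7] 2·7 + 6  →[7↦8]→  2·8 + 6 = 22  −1 ⇒ G_3=21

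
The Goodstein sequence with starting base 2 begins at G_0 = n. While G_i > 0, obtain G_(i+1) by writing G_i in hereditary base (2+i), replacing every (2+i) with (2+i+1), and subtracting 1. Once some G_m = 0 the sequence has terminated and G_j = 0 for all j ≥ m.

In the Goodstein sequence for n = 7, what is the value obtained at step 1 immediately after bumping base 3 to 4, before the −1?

G_0=7  [base 2] 2^2 + 2 + 1  →[2↦3]→  3^3 + 3 + 1 = 31  −1 ⇒ G_1=30
G_1=30  [base 3] 3^3 + 3  →[3↦4]→  4^4 + 4 = 260  −1 ⇒ G_2=259

260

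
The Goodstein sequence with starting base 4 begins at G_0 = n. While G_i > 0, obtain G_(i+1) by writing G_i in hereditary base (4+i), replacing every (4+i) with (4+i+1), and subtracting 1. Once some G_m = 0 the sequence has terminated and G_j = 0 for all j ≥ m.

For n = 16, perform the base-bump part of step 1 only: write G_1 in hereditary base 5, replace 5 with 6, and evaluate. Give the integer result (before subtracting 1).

28

i=0: 16 = 4^2 (b=4); 4→5: 5^2 = 25; 25−1 = 24
i=1: 24 = 4·5 + 4 (b=5); 5→6: 4·6 + 4 = 28; 28−1 = 27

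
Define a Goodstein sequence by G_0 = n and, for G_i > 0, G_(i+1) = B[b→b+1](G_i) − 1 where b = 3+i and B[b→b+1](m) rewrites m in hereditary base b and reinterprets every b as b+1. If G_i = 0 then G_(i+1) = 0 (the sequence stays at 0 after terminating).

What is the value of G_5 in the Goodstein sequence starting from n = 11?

i=0: 11 = 3^2 + 2 (b=3); 3→4: 4^2 + 2 = 18; 18−1 = 17
i=1: 17 = 4^2 + 1 (b=4); 4→5: 5^2 + 1 = 26; 26−1 = 25
i=2: 25 = 5^2 (b=5); 5→6: 6^2 = 36; 36−1 = 35
i=3: 35 = 5·6 + 5 (b=6); 6→7: 5·7 + 5 = 40; 40−1 = 39
i=4: 39 = 5·7 + 4 (b=7); 7→8: 5·8 + 4 = 44; 44−1 = 43
i=5: 43 = 5·8 + 3 (b=8); 8→9: 5·9 + 3 = 48; 48−1 = 47

43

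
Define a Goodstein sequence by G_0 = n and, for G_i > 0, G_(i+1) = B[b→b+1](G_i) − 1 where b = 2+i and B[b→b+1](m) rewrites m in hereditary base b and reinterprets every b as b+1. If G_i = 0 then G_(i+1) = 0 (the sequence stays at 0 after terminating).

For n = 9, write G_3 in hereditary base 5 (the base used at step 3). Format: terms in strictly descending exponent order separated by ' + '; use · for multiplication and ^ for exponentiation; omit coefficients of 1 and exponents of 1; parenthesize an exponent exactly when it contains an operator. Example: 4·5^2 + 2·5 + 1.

step 0: 9 = 2^(2 + 1) + 1; sub 3 for 2: 3^(3 + 1) + 1; = 82; G_1 = 82−1 = 81
step 1: 81 = 3^(3 + 1); sub 4 for 3: 4^(4 + 1); = 1024; G_2 = 1024−1 = 1023
step 2: 1023 = 3·4^4 + 3·4^3 + 3·4^2 + 3·4 + 3; sub 5 for 4: 3·5^5 + 3·5^3 + 3·5^2 + 3·5 + 3; = 9843; G_3 = 9843−1 = 9842
step 3: 9842 = 3·5^5 + 3·5^3 + 3·5^2 + 3·5 + 2; sub 6 for 5: 3·6^6 + 3·6^3 + 3·6^2 + 3·6 + 2; = 140744; G_4 = 140744−1 = 140743

3·5^5 + 3·5^3 + 3·5^2 + 3·5 + 2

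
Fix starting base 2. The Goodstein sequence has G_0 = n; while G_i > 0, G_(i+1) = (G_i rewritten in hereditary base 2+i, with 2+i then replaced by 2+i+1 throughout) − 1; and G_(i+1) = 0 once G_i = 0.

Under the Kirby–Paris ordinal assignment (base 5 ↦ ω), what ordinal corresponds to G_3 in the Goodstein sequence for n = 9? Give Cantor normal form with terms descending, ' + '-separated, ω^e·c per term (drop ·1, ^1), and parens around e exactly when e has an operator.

ω^ω·3 + ω^3·3 + ω^2·3 + ω·3 + 2

(0) 9|_2 = 2^(2 + 1) + 1 ↦ 3^(3 + 1) + 1|_3 = 82 ⇒ 81
(1) 81|_3 = 3^(3 + 1) ↦ 4^(4 + 1)|_4 = 1024 ⇒ 1023
(2) 1023|_4 = 3·4^4 + 3·4^3 + 3·4^2 + 3·4 + 3 ↦ 3·5^5 + 3·5^3 + 3·5^2 + 3·5 + 3|_5 = 9843 ⇒ 9842
(3) 9842|_5 = 3·5^5 + 3·5^3 + 3·5^2 + 3·5 + 2 ↦ 3·6^6 + 3·6^3 + 3·6^2 + 3·6 + 2|_6 = 140744 ⇒ 140743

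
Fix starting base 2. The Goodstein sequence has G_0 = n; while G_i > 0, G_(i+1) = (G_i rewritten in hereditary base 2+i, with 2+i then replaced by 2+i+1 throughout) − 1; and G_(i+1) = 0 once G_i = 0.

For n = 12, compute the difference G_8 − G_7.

step 0: 12 = 2^(2 + 1) + 2^2; sub 3 for 2: 3^(3 + 1) + 3^3; = 108; G_1 = 108−1 = 107
step 1: 107 = 3^(3 + 1) + 2·3^2 + 2·3 + 2; sub 4 for 3: 4^(4 + 1) + 2·4^2 + 2·4 + 2; = 1066; G_2 = 1066−1 = 1065
step 2: 1065 = 4^(4 + 1) + 2·4^2 + 2·4 + 1; sub 5 for 4: 5^(5 + 1) + 2·5^2 + 2·5 + 1; = 15686; G_3 = 15686−1 = 15685
step 3: 15685 = 5^(5 + 1) + 2·5^2 + 2·5; sub 6 for 5: 6^(6 + 1) + 2·6^2 + 2·6; = 280020; G_4 = 280020−1 = 280019
step 4: 280019 = 6^(6 + 1) + 2·6^2 + 6 + 5; sub 7 for 6: 7^(7 + 1) + 2·7^2 + 7 + 5; = 5764911; G_5 = 5764911−1 = 5764910
step 5: 5764910 = 7^(7 + 1) + 2·7^2 + 7 + 4; sub 8 for 7: 8^(8 + 1) + 2·8^2 + 8 + 4; = 134217868; G_6 = 134217868−1 = 134217867
step 6: 134217867 = 8^(8 + 1) + 2·8^2 + 8 + 3; sub 9 for 8: 9^(9 + 1) + 2·9^2 + 9 + 3; = 3486784575; G_7 = 3486784575−1 = 3486784574
step 7: 3486784574 = 9^(9 + 1) + 2·9^2 + 9 + 2; sub 10 for 9: 10^(10 + 1) + 2·10^2 + 10 + 2; = 100000000212; G_8 = 100000000212−1 = 100000000211

96513215637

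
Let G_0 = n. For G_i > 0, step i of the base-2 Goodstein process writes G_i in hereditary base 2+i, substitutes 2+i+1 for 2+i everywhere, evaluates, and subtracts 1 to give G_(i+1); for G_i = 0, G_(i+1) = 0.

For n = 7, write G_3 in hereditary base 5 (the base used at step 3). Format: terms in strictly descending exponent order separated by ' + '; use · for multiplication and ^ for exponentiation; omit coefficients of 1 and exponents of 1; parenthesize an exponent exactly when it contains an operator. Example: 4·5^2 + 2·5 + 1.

5^5 + 2

G_0=7  [base 2] 2^2 + 2 + 1  →[2↦3]→  3^3 + 3 + 1 = 31  −1 ⇒ G_1=30
G_1=30  [base 3] 3^3 + 3  →[3↦4]→  4^4 + 4 = 260  −1 ⇒ G_2=259
G_2=259  [base 4] 4^4 + 3  →[4↦5]→  5^5 + 3 = 3128  −1 ⇒ G_3=3127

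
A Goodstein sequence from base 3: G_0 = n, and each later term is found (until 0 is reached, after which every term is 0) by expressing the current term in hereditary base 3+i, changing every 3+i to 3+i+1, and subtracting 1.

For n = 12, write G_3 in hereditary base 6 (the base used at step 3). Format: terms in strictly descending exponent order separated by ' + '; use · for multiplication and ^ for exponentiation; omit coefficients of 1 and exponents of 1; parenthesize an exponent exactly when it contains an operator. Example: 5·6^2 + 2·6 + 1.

6^2 + 1

[0] 12 ≡ 3^2 + 3 (base 3). Lift 4: 20. −1: 19.
[1] 19 ≡ 4^2 + 3 (base 4). Lift 5: 28. −1: 27.
[2] 27 ≡ 5^2 + 2 (base 5). Lift 6: 38. −1: 37.
[3] 37 ≡ 6^2 + 1 (base 6). Lift 7: 50. −1: 49.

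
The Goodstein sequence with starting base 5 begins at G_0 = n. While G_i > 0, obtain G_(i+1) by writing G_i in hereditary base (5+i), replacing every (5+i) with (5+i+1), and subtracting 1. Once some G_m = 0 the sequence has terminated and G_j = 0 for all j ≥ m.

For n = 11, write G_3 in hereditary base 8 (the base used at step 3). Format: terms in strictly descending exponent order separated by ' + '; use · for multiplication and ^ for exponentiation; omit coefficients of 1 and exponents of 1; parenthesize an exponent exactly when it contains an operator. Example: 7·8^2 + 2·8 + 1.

8 + 5

11 —HB5→ 2·5 + 1 —bump→ 2·6 + 1 = 13 —(−1)→ 12
12 —HB6→ 2·6 —bump→ 2·7 = 14 —(−1)→ 13
13 —HB7→ 7 + 6 —bump→ 8 + 6 = 14 —(−1)→ 13
13 —HB8→ 8 + 5 —bump→ 9 + 5 = 14 —(−1)→ 13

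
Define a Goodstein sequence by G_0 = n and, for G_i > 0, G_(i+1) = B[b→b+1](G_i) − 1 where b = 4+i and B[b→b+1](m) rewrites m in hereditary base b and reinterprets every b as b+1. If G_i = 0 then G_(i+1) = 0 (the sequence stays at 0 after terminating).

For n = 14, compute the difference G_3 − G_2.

[0] 14 ≡ 3·4 + 2 (base 4). Lift 5: 17. −1: 16.
[1] 16 ≡ 3·5 + 1 (base 5). Lift 6: 19. −1: 18.
[2] 18 ≡ 3·6 (base 6). Lift 7: 21. −1: 20.

2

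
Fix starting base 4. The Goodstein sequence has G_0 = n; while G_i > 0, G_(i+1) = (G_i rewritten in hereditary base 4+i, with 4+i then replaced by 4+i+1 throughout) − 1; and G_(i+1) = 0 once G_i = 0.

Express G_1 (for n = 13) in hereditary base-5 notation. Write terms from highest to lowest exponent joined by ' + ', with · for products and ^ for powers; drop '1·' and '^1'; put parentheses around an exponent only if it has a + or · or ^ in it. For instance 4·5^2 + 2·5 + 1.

3·5

G_0 = 13. HB_4(13) = 3·4 + 1. Bump = 16. G_1 = 15.
G_1 = 15. HB_5(15) = 3·5. Bump = 18. G_2 = 17.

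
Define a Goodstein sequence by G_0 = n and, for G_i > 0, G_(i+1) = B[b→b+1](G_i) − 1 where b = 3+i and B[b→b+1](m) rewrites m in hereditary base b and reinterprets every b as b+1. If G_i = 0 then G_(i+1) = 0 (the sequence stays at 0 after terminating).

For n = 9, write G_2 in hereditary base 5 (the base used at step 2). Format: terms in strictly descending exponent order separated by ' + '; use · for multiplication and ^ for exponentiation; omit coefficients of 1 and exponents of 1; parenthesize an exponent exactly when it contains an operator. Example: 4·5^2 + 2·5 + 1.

3·5 + 2

G_0=9  [base 3] 3^2  →[3↦4]→  4^2 = 16  −1 ⇒ G_1=15
G_1=15  [base 4] 3·4 + 3  →[4↦5]→  3·5 + 3 = 18  −1 ⇒ G_2=17
G_2=17  [base 5] 3·5 + 2  →[5↦6]→  3·6 + 2 = 20  −1 ⇒ G_3=19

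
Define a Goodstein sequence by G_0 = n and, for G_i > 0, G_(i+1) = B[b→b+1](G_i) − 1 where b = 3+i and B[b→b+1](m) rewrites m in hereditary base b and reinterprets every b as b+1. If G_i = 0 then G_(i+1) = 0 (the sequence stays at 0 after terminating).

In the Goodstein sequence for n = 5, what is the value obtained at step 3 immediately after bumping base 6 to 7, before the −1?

[0] 5 ≡ 3 + 2 (base 3). Lift 4: 6. −1: 5.
[1] 5 ≡ 4 + 1 (base 4). Lift 5: 6. −1: 5.
[2] 5 ≡ 5 (base 5). Lift 6: 6. −1: 5.
[3] 5 ≡ 5 (base 6). Lift 7: 5. −1: 4.

5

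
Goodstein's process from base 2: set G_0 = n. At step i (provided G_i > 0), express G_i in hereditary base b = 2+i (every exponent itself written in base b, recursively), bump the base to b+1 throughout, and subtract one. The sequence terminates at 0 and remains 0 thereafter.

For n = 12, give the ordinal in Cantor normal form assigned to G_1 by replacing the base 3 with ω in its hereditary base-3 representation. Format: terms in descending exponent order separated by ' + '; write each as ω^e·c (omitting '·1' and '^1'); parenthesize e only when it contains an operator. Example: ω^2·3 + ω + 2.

step 0: 12 = 2^(2 + 1) + 2^2; sub 3 for 2: 3^(3 + 1) + 3^3; = 108; G_1 = 108−1 = 107
step 1: 107 = 3^(3 + 1) + 2·3^2 + 2·3 + 2; sub 4 for 3: 4^(4 + 1) + 2·4^2 + 2·4 + 2; = 1066; G_2 = 1066−1 = 1065

ω^(ω + 1) + ω^2·2 + ω·2 + 2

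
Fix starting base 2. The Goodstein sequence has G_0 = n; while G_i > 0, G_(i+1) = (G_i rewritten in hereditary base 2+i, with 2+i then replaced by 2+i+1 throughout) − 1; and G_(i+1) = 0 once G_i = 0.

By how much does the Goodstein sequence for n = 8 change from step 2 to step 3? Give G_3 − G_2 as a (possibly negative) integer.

5757

[0] 8 ≡ 2^(2 + 1) (base 2). Lift 3: 81. −1: 80.
[1] 80 ≡ 2·3^3 + 2·3^2 + 2·3 + 2 (base 3). Lift 4: 554. −1: 553.
[2] 553 ≡ 2·4^4 + 2·4^2 + 2·4 + 1 (base 4). Lift 5: 6311. −1: 6310.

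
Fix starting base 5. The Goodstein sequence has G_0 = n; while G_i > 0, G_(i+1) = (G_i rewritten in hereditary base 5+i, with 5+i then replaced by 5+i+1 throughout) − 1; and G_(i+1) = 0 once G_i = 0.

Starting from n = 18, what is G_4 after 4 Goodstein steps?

i=0: 18 = 3·5 + 3 (b=5); 5→6: 3·6 + 3 = 21; 21−1 = 20
i=1: 20 = 3·6 + 2 (b=6); 6→7: 3·7 + 2 = 23; 23−1 = 22
i=2: 22 = 3·7 + 1 (b=7); 7→8: 3·8 + 1 = 25; 25−1 = 24
i=3: 24 = 3·8 (b=8); 8→9: 3·9 = 27; 27−1 = 26
i=4: 26 = 2·9 + 8 (b=9); 9→10: 2·10 + 8 = 28; 28−1 = 27

26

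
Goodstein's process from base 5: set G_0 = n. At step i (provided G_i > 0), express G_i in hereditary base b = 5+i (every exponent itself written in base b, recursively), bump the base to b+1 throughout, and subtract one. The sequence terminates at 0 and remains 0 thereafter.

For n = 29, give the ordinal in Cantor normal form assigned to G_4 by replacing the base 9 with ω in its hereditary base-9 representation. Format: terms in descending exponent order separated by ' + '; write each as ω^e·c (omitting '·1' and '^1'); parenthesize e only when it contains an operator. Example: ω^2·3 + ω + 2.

ω^2

step 0: 29 = 5^2 + 4; sub 6 for 5: 6^2 + 4; = 40; G_1 = 40−1 = 39
step 1: 39 = 6^2 + 3; sub 7 for 6: 7^2 + 3; = 52; G_2 = 52−1 = 51
step 2: 51 = 7^2 + 2; sub 8 for 7: 8^2 + 2; = 66; G_3 = 66−1 = 65
step 3: 65 = 8^2 + 1; sub 9 for 8: 9^2 + 1; = 82; G_4 = 82−1 = 81
step 4: 81 = 9^2; sub 10 for 9: 10^2; = 100; G_5 = 100−1 = 99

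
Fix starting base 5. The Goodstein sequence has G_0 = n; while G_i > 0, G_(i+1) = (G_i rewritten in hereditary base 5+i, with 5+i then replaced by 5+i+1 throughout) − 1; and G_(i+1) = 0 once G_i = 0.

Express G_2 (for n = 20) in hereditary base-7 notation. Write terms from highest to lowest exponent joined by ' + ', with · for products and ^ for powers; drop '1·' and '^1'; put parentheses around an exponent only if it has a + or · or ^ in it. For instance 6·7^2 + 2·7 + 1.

3·7 + 4

base 5: 20 = 4·5; at 6: 4·6 = 24; next = 23
base 6: 23 = 3·6 + 5; at 7: 3·7 + 5 = 26; next = 25
base 7: 25 = 3·7 + 4; at 8: 3·8 + 4 = 28; next = 27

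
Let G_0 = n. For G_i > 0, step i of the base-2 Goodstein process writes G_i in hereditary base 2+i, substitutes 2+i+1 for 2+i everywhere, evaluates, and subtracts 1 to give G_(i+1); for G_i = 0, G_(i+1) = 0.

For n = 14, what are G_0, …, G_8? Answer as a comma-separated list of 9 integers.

base 2: 14 = 2^(2 + 1) + 2^2 + 2; at 3: 3^(3 + 1) + 3^3 + 3 = 111; next = 110
base 3: 110 = 3^(3 + 1) + 3^3 + 2; at 4: 4^(4 + 1) + 4^4 + 2 = 1282; next = 1281
base 4: 1281 = 4^(4 + 1) + 4^4 + 1; at 5: 5^(5 + 1) + 5^5 + 1 = 18751; next = 18750
base 5: 18750 = 5^(5 + 1) + 5^5; at 6: 6^(6 + 1) + 6^6 = 326592; next = 326591
base 6: 326591 = 6^(6 + 1) + 5·6^5 + 5·6^4 + 5·6^3 + 5·6^2 + 5·6 + 5; at 7: 7^(7 + 1) + 5·7^5 + 5·7^4 + 5·7^3 + 5·7^2 + 5·7 + 5 = 5862841; next = 5862840
base 7: 5862840 = 7^(7 + 1) + 5·7^5 + 5·7^4 + 5·7^3 + 5·7^2 + 5·7 + 4; at 8: 8^(8 + 1) + 5·8^5 + 5·8^4 + 5·8^3 + 5·8^2 + 5·8 + 4 = 134404972; next = 134404971
base 8: 134404971 = 8^(8 + 1) + 5·8^5 + 5·8^4 + 5·8^3 + 5·8^2 + 5·8 + 3; at 9: 9^(9 + 1) + 5·9^5 + 5·9^4 + 5·9^3 + 5·9^2 + 5·9 + 3 = 3487116549; next = 3487116548
base 9: 3487116548 = 9^(9 + 1) + 5·9^5 + 5·9^4 + 5·9^3 + 5·9^2 + 5·9 + 2; at 10: 10^(10 + 1) + 5·10^5 + 5·10^4 + 5·10^3 + 5·10^2 + 5·10 + 2 = 100000555552; next = 100000555551

14, 110, 1281, 18750, 326591, 5862840, 134404971, 3487116548, 100000555551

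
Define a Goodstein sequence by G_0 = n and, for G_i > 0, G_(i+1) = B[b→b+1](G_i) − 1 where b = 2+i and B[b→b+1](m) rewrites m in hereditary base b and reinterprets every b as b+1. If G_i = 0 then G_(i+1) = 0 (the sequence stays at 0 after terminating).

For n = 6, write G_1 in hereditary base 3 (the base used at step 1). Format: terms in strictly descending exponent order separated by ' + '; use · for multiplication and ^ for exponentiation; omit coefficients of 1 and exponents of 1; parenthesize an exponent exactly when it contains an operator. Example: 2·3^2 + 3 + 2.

3^3 + 2

G_0 = 6. HB_2(6) = 2^2 + 2. Bump = 30. G_1 = 29.
G_1 = 29. HB_3(29) = 3^3 + 2. Bump = 258. G_2 = 257.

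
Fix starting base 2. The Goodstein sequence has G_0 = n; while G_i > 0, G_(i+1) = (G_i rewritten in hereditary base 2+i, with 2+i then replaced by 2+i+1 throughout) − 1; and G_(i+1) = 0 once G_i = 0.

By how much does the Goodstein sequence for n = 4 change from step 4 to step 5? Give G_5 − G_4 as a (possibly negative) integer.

i=0: 4 = 2^2 (b=2); 2→3: 3^3 = 27; 27−1 = 26
i=1: 26 = 2·3^2 + 2·3 + 2 (b=3); 3→4: 2·4^2 + 2·4 + 2 = 42; 42−1 = 41
i=2: 41 = 2·4^2 + 2·4 + 1 (b=4); 4→5: 2·5^2 + 2·5 + 1 = 61; 61−1 = 60
i=3: 60 = 2·5^2 + 2·5 (b=5); 5→6: 2·6^2 + 2·6 = 84; 84−1 = 83
i=4: 83 = 2·6^2 + 6 + 5 (b=6); 6→7: 2·7^2 + 7 + 5 = 110; 110−1 = 109

26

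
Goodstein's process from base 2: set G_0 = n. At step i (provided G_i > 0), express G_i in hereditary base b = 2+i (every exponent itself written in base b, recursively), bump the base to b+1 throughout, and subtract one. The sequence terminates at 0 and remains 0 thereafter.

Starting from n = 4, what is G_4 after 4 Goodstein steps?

4 —HB2→ 2^2 —bump→ 3^3 = 27 —(−1)→ 26
26 —HB3→ 2·3^2 + 2·3 + 2 —bump→ 2·4^2 + 2·4 + 2 = 42 —(−1)→ 41
41 —HB4→ 2·4^2 + 2·4 + 1 —bump→ 2·5^2 + 2·5 + 1 = 61 —(−1)→ 60
60 —HB5→ 2·5^2 + 2·5 —bump→ 2·6^2 + 2·6 = 84 —(−1)→ 83

83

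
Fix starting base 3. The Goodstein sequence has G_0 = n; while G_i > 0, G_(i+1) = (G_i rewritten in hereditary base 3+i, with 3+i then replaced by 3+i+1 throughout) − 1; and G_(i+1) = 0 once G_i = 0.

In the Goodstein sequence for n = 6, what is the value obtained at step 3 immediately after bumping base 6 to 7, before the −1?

8

6 —HB3→ 2·3 —bump→ 2·4 = 8 —(−1)→ 7
7 —HB4→ 4 + 3 —bump→ 5 + 3 = 8 —(−1)→ 7
7 —HB5→ 5 + 2 —bump→ 6 + 2 = 8 —(−1)→ 7
7 —HB6→ 6 + 1 —bump→ 7 + 1 = 8 —(−1)→ 7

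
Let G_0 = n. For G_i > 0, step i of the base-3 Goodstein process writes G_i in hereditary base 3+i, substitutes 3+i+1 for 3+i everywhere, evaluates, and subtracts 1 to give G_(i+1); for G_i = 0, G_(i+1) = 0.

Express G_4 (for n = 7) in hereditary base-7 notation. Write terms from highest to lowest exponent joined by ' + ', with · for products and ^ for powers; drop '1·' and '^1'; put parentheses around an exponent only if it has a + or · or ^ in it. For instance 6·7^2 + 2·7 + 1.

7 + 2

[0] 7 ≡ 2·3 + 1 (base 3). Lift 4: 9. −1: 8.
[1] 8 ≡ 2·4 (base 4). Lift 5: 10. −1: 9.
[2] 9 ≡ 5 + 4 (base 5). Lift 6: 10. −1: 9.
[3] 9 ≡ 6 + 3 (base 6). Lift 7: 10. −1: 9.
[4] 9 ≡ 7 + 2 (base 7). Lift 8: 10. −1: 9.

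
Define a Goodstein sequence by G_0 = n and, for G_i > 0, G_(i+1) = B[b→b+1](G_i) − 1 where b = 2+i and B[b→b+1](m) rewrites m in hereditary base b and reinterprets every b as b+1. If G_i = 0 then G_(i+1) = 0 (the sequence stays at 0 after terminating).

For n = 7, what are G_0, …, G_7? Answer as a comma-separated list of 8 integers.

7, 30, 259, 3127, 46657, 823543, 16777215, 37665879

(0) 7|_2 = 2^2 + 2 + 1 ↦ 3^3 + 3 + 1|_3 = 31 ⇒ 30
(1) 30|_3 = 3^3 + 3 ↦ 4^4 + 4|_4 = 260 ⇒ 259
(2) 259|_4 = 4^4 + 3 ↦ 5^5 + 3|_5 = 3128 ⇒ 3127
(3) 3127|_5 = 5^5 + 2 ↦ 6^6 + 2|_6 = 46658 ⇒ 46657
(4) 46657|_6 = 6^6 + 1 ↦ 7^7 + 1|_7 = 823544 ⇒ 823543
(5) 823543|_7 = 7^7 ↦ 8^8|_8 = 16777216 ⇒ 16777215
(6) 16777215|_8 = 7·8^7 + 7·8^6 + 7·8^5 + 7·8^4 + 7·8^3 + 7·8^2 + 7·8 + 7 ↦ 7·9^7 + 7·9^6 + 7·9^5 + 7·9^4 + 7·9^3 + 7·9^2 + 7·9 + 7|_9 = 37665880 ⇒ 37665879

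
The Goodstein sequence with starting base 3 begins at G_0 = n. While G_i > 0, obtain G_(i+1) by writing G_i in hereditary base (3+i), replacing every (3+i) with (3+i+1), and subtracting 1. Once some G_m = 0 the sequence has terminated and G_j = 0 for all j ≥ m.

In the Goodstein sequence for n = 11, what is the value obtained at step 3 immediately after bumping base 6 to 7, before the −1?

40

G_0 = 11. HB_3(11) = 3^2 + 2. Bump = 18. G_1 = 17.
G_1 = 17. HB_4(17) = 4^2 + 1. Bump = 26. G_2 = 25.
G_2 = 25. HB_5(25) = 5^2. Bump = 36. G_3 = 35.
G_3 = 35. HB_6(35) = 5·6 + 5. Bump = 40. G_4 = 39.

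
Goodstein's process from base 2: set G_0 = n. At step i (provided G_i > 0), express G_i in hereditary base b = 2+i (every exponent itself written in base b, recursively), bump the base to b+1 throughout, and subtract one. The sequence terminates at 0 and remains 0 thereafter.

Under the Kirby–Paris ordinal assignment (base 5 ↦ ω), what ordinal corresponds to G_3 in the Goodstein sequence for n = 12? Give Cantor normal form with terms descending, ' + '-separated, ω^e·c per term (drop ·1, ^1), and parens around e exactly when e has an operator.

base 2: 12 = 2^(2 + 1) + 2^2; at 3: 3^(3 + 1) + 3^3 = 108; next = 107
base 3: 107 = 3^(3 + 1) + 2·3^2 + 2·3 + 2; at 4: 4^(4 + 1) + 2·4^2 + 2·4 + 2 = 1066; next = 1065
base 4: 1065 = 4^(4 + 1) + 2·4^2 + 2·4 + 1; at 5: 5^(5 + 1) + 2·5^2 + 2·5 + 1 = 15686; next = 15685

ω^(ω + 1) + ω^2·2 + ω·2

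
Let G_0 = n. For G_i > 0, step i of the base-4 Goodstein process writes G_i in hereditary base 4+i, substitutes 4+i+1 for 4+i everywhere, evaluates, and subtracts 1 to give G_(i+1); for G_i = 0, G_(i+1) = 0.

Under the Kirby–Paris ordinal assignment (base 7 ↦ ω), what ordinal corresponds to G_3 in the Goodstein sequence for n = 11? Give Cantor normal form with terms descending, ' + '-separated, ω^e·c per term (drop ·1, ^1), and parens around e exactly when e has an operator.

base 4: 11 = 2·4 + 3; at 5: 2·5 + 3 = 13; next = 12
base 5: 12 = 2·5 + 2; at 6: 2·6 + 2 = 14; next = 13
base 6: 13 = 2·6 + 1; at 7: 2·7 + 1 = 15; next = 14
base 7: 14 = 2·7; at 8: 2·8 = 16; next = 15

ω·2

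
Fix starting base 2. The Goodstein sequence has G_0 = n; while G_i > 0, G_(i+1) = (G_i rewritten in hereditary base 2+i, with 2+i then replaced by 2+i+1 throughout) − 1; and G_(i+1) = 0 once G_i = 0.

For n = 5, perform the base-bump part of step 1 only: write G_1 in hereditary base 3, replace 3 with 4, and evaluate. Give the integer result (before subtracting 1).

256

5 —HB2→ 2^2 + 1 —bump→ 3^3 + 1 = 28 —(−1)→ 27
27 —HB3→ 3^3 —bump→ 4^4 = 256 —(−1)→ 255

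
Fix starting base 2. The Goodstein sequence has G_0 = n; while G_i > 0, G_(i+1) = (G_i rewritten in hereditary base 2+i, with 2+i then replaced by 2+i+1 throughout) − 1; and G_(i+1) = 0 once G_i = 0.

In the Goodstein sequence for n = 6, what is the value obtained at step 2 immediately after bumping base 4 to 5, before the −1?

G_0 = 6. HB_2(6) = 2^2 + 2. Bump = 30. G_1 = 29.
G_1 = 29. HB_3(29) = 3^3 + 2. Bump = 258. G_2 = 257.

3126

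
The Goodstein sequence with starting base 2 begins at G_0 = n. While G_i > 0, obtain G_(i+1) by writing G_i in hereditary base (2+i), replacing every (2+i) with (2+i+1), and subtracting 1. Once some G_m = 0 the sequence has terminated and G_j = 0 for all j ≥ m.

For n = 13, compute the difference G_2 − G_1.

1171

G_0=13  [base 2] 2^(2 + 1) + 2^2 + 1  →[2↦3]→  3^(3 + 1) + 3^3 + 1 = 109  −1 ⇒ G_1=108
G_1=108  [base 3] 3^(3 + 1) + 3^3  →[3↦4]→  4^(4 + 1) + 4^4 = 1280  −1 ⇒ G_2=1279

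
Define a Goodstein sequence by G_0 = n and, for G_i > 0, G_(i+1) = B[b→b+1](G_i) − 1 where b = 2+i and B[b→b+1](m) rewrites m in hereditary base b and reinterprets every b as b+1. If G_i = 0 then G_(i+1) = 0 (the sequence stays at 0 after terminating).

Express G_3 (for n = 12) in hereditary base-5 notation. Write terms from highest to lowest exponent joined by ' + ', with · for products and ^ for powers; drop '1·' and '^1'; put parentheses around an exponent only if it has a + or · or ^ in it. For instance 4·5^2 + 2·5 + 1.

base 2: 12 = 2^(2 + 1) + 2^2; at 3: 3^(3 + 1) + 3^3 = 108; next = 107
base 3: 107 = 3^(3 + 1) + 2·3^2 + 2·3 + 2; at 4: 4^(4 + 1) + 2·4^2 + 2·4 + 2 = 1066; next = 1065
base 4: 1065 = 4^(4 + 1) + 2·4^2 + 2·4 + 1; at 5: 5^(5 + 1) + 2·5^2 + 2·5 + 1 = 15686; next = 15685
base 5: 15685 = 5^(5 + 1) + 2·5^2 + 2·5; at 6: 6^(6 + 1) + 2·6^2 + 2·6 = 280020; next = 280019

5^(5 + 1) + 2·5^2 + 2·5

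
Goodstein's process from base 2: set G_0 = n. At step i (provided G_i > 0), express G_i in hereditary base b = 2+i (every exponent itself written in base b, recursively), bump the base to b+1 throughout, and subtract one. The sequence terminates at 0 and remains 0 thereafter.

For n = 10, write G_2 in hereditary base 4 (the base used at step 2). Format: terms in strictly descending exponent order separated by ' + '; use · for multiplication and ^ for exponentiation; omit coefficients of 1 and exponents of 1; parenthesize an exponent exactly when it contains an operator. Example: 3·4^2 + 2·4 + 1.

4^(4 + 1) + 1

10 —HB2→ 2^(2 + 1) + 2 —bump→ 3^(3 + 1) + 3 = 84 —(−1)→ 83
83 —HB3→ 3^(3 + 1) + 2 —bump→ 4^(4 + 1) + 2 = 1026 —(−1)→ 1025
1025 —HB4→ 4^(4 + 1) + 1 —bump→ 5^(5 + 1) + 1 = 15626 —(−1)→ 15625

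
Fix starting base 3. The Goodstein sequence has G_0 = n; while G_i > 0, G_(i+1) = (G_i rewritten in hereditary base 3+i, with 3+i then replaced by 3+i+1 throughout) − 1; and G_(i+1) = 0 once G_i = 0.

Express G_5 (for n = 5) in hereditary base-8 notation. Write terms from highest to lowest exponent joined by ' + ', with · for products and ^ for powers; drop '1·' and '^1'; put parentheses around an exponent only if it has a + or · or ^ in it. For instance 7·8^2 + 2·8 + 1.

3

G_0=5  [base 3] 3 + 2  →[3↦4]→  4 + 2 = 6  −1 ⇒ G_1=5
G_1=5  [base 4] 4 + 1  →[4↦5]→  5 + 1 = 6  −1 ⇒ G_2=5
G_2=5  [base 5] 5  →[5↦6]→  6 = 6  −1 ⇒ G_3=5
G_3=5  [base 6] 5  →[6↦7]→  5 = 5  −1 ⇒ G_4=4
G_4=4  [base 7] 4  →[7↦8]→  4 = 4  −1 ⇒ G_5=3
G_5=3  [base 8] 3  →[8↦9]→  3 = 3  −1 ⇒ G_6=2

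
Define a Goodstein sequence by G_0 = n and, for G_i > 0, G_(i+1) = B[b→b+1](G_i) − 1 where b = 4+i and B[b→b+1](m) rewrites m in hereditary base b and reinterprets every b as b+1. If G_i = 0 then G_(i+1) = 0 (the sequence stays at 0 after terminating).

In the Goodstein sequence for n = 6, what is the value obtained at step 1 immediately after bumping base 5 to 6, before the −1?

7

6 —HB4→ 4 + 2 —bump→ 5 + 2 = 7 —(−1)→ 6
6 —HB5→ 5 + 1 —bump→ 6 + 1 = 7 —(−1)→ 6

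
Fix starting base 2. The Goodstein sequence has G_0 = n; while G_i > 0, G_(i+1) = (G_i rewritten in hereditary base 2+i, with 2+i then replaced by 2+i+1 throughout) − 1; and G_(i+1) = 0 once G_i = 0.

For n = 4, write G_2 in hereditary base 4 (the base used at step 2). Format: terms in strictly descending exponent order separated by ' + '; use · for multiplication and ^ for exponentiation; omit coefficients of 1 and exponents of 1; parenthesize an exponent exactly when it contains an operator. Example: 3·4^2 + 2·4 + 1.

base 2: 4 = 2^2; at 3: 3^3 = 27; next = 26
base 3: 26 = 2·3^2 + 2·3 + 2; at 4: 2·4^2 + 2·4 + 2 = 42; next = 41
base 4: 41 = 2·4^2 + 2·4 + 1; at 5: 2·5^2 + 2·5 + 1 = 61; next = 60

2·4^2 + 2·4 + 1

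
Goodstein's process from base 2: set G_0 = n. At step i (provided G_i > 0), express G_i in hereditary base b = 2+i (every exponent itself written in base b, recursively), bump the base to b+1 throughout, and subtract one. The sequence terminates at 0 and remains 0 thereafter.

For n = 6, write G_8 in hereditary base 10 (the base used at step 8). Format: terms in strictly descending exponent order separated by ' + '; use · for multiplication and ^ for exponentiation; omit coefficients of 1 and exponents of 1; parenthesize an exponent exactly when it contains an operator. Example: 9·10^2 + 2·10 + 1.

5·10^5 + 5·10^4 + 5·10^3 + 5·10^2 + 5·10 + 1

G_0=6  [base 2] 2^2 + 2  →[2↦3]→  3^3 + 3 = 30  −1 ⇒ G_1=29
G_1=29  [base 3] 3^3 + 2  →[3↦4]→  4^4 + 2 = 258  −1 ⇒ G_2=257
G_2=257  [base 4] 4^4 + 1  →[4↦5]→  5^5 + 1 = 3126  −1 ⇒ G_3=3125
G_3=3125  [base 5] 5^5  →[5↦6]→  6^6 = 46656  −1 ⇒ G_4=46655
G_4=46655  [base 6] 5·6^5 + 5·6^4 + 5·6^3 + 5·6^2 + 5·6 + 5  →[6↦7]→  5·7^5 + 5·7^4 + 5·7^3 + 5·7^2 + 5·7 + 5 = 98040  −1 ⇒ G_5=98039
G_5=98039  [base 7] 5·7^5 + 5·7^4 + 5·7^3 + 5·7^2 + 5·7 + 4  →[7↦8]→  5·8^5 + 5·8^4 + 5·8^3 + 5·8^2 + 5·8 + 4 = 187244  −1 ⇒ G_6=187243
G_6=187243  [base 8] 5·8^5 + 5·8^4 + 5·8^3 + 5·8^2 + 5·8 + 3  →[8↦9]→  5·9^5 + 5·9^4 + 5·9^3 + 5·9^2 + 5·9 + 3 = 332148  −1 ⇒ G_7=332147
G_7=332147  [base 9] 5·9^5 + 5·9^4 + 5·9^3 + 5·9^2 + 5·9 + 2  →[9↦10]→  5·10^5 + 5·10^4 + 5·10^3 + 5·10^2 + 5·10 + 2 = 555552  −1 ⇒ G_8=555551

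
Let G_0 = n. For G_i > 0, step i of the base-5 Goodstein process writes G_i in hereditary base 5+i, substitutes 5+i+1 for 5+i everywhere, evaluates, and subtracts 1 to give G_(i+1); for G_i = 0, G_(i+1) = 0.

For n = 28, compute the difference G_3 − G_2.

G_0=28  [base 5] 5^2 + 3  →[5↦6]→  6^2 + 3 = 39  −1 ⇒ G_1=38
G_1=38  [base 6] 6^2 + 2  →[6↦7]→  7^2 + 2 = 51  −1 ⇒ G_2=50
G_2=50  [base 7] 7^2 + 1  →[7↦8]→  8^2 + 1 = 65  −1 ⇒ G_3=64

14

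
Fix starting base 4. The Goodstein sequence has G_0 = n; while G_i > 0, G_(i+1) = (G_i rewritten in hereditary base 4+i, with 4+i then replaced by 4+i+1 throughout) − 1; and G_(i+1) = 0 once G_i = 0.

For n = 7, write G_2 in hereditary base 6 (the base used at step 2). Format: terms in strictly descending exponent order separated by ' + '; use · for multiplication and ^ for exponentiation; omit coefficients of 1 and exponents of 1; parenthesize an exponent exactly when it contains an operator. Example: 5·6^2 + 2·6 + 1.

i=0: 7 = 4 + 3 (b=4); 4→5: 5 + 3 = 8; 8−1 = 7
i=1: 7 = 5 + 2 (b=5); 5→6: 6 + 2 = 8; 8−1 = 7
i=2: 7 = 6 + 1 (b=6); 6→7: 7 + 1 = 8; 8−1 = 7

6 + 1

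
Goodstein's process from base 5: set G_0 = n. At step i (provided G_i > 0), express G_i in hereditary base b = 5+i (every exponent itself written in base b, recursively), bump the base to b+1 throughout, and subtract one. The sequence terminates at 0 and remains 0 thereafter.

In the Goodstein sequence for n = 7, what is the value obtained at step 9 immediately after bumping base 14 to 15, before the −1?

step 0: 7 = 5 + 2; sub 6 for 5: 6 + 2; = 8; G_1 = 8−1 = 7
step 1: 7 = 6 + 1; sub 7 for 6: 7 + 1; = 8; G_2 = 8−1 = 7
step 2: 7 = 7; sub 8 for 7: 8; = 8; G_3 = 8−1 = 7
step 3: 7 = 7; sub 9 for 8: 7; = 7; G_4 = 7−1 = 6
step 4: 6 = 6; sub 10 for 9: 6; = 6; G_5 = 6−1 = 5
step 5: 5 = 5; sub 11 for 10: 5; = 5; G_6 = 5−1 = 4
step 6: 4 = 4; sub 12 for 11: 4; = 4; G_7 = 4−1 = 3
step 7: 3 = 3; sub 13 for 12: 3; = 3; G_8 = 3−1 = 2
step 8: 2 = 2; sub 14 for 13: 2; = 2; G_9 = 2−1 = 1

1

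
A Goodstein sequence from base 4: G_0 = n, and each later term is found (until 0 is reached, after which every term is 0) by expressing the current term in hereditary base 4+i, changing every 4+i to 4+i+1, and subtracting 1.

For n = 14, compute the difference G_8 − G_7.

i=0: 14 = 3·4 + 2 (b=4); 4→5: 3·5 + 2 = 17; 17−1 = 16
i=1: 16 = 3·5 + 1 (b=5); 5→6: 3·6 + 1 = 19; 19−1 = 18
i=2: 18 = 3·6 (b=6); 6→7: 3·7 = 21; 21−1 = 20
i=3: 20 = 2·7 + 6 (b=7); 7→8: 2·8 + 6 = 22; 22−1 = 21
i=4: 21 = 2·8 + 5 (b=8); 8→9: 2·9 + 5 = 23; 23−1 = 22
i=5: 22 = 2·9 + 4 (b=9); 9→10: 2·10 + 4 = 24; 24−1 = 23
i=6: 23 = 2·10 + 3 (b=10); 10→11: 2·11 + 3 = 25; 25−1 = 24
i=7: 24 = 2·11 + 2 (b=11); 11→12: 2·12 + 2 = 26; 26−1 = 25

1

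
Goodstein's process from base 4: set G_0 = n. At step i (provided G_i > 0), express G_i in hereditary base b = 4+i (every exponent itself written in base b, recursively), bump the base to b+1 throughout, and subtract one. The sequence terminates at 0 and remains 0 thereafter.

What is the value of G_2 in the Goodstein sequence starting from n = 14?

G_0 = 14. HB_4(14) = 3·4 + 2. Bump = 17. G_1 = 16.
G_1 = 16. HB_5(16) = 3·5 + 1. Bump = 19. G_2 = 18.
G_2 = 18. HB_6(18) = 3·6. Bump = 21. G_3 = 20.

18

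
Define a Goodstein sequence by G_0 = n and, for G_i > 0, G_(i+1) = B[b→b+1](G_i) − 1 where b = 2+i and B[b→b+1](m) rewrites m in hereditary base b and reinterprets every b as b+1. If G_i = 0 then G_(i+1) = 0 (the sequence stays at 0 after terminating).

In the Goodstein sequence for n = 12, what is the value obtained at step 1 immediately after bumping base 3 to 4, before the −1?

G_0=12  [base 2] 2^(2 + 1) + 2^2  →[2↦3]→  3^(3 + 1) + 3^3 = 108  −1 ⇒ G_1=107
G_1=107  [base 3] 3^(3 + 1) + 2·3^2 + 2·3 + 2  →[3↦4]→  4^(4 + 1) + 2·4^2 + 2·4 + 2 = 1066  −1 ⇒ G_2=1065

1066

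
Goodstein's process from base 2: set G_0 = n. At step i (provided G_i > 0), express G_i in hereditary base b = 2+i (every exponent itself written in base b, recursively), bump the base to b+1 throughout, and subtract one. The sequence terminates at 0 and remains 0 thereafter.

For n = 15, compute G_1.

111

base 2: 15 = 2^(2 + 1) + 2^2 + 2 + 1; at 3: 3^(3 + 1) + 3^3 + 3 + 1 = 112; next = 111
base 3: 111 = 3^(3 + 1) + 3^3 + 3; at 4: 4^(4 + 1) + 4^4 + 4 = 1284; next = 1283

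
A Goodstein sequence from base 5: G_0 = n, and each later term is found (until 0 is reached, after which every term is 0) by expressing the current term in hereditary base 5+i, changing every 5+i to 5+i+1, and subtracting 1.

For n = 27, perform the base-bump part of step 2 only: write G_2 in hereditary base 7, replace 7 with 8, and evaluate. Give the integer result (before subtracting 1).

27 —HB5→ 5^2 + 2 —bump→ 6^2 + 2 = 38 —(−1)→ 37
37 —HB6→ 6^2 + 1 —bump→ 7^2 + 1 = 50 —(−1)→ 49
49 —HB7→ 7^2 —bump→ 8^2 = 64 —(−1)→ 63

64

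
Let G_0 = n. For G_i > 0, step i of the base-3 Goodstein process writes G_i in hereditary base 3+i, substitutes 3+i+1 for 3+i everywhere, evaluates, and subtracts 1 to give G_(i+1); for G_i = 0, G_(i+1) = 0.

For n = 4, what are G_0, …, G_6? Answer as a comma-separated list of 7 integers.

4, 4, 4, 3, 2, 1, 0

4 —HB3→ 3 + 1 —bump→ 4 + 1 = 5 —(−1)→ 4
4 —HB4→ 4 —bump→ 5 = 5 —(−1)→ 4
4 —HB5→ 4 —bump→ 4 = 4 —(−1)→ 3
3 —HB6→ 3 —bump→ 3 = 3 —(−1)→ 2
2 —HB7→ 2 —bump→ 2 = 2 —(−1)→ 1
1 —HB8→ 1 —bump→ 1 = 1 —(−1)→ 0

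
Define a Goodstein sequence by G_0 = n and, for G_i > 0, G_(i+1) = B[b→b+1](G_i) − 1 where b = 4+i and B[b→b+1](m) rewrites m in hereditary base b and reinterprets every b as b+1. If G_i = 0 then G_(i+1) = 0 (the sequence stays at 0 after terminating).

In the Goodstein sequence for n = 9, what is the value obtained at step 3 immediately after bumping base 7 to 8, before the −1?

12

base 4: 9 = 2·4 + 1; at 5: 2·5 + 1 = 11; next = 10
base 5: 10 = 2·5; at 6: 2·6 = 12; next = 11
base 6: 11 = 6 + 5; at 7: 7 + 5 = 12; next = 11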